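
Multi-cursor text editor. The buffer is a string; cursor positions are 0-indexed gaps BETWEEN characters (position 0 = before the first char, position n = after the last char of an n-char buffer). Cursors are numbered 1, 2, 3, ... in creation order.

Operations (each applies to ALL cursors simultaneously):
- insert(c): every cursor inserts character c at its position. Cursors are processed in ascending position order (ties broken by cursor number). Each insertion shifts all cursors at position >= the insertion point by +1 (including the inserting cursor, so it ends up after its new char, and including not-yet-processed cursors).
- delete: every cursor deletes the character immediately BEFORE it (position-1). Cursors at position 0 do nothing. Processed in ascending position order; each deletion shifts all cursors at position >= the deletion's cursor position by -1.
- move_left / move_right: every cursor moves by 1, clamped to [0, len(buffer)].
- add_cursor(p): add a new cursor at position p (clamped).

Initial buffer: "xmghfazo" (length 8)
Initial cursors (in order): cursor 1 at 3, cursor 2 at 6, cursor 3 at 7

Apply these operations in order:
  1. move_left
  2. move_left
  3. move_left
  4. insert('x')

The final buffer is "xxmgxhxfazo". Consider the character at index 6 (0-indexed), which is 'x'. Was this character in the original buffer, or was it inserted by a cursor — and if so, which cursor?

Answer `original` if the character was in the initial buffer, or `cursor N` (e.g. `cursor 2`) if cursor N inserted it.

Answer: cursor 3

Derivation:
After op 1 (move_left): buffer="xmghfazo" (len 8), cursors c1@2 c2@5 c3@6, authorship ........
After op 2 (move_left): buffer="xmghfazo" (len 8), cursors c1@1 c2@4 c3@5, authorship ........
After op 3 (move_left): buffer="xmghfazo" (len 8), cursors c1@0 c2@3 c3@4, authorship ........
After op 4 (insert('x')): buffer="xxmgxhxfazo" (len 11), cursors c1@1 c2@5 c3@7, authorship 1...2.3....
Authorship (.=original, N=cursor N): 1 . . . 2 . 3 . . . .
Index 6: author = 3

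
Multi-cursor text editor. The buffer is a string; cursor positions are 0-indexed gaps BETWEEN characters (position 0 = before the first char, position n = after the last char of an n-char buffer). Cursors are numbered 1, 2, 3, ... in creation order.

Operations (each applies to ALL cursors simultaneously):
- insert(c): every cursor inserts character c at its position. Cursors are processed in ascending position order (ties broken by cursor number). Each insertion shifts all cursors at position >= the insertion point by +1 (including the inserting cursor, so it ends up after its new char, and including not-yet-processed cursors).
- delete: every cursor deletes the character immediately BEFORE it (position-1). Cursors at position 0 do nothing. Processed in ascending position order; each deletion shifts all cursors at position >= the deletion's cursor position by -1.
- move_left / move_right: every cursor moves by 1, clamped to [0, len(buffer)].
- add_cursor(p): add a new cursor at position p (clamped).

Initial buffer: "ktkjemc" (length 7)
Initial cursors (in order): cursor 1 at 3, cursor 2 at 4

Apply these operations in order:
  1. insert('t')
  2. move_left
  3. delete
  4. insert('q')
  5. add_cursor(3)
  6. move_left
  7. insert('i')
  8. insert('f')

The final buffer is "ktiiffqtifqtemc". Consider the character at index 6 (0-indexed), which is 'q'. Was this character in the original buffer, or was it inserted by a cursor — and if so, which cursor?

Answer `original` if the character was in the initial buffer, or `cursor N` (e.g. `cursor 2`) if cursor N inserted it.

After op 1 (insert('t')): buffer="ktktjtemc" (len 9), cursors c1@4 c2@6, authorship ...1.2...
After op 2 (move_left): buffer="ktktjtemc" (len 9), cursors c1@3 c2@5, authorship ...1.2...
After op 3 (delete): buffer="ktttemc" (len 7), cursors c1@2 c2@3, authorship ..12...
After op 4 (insert('q')): buffer="ktqtqtemc" (len 9), cursors c1@3 c2@5, authorship ..1122...
After op 5 (add_cursor(3)): buffer="ktqtqtemc" (len 9), cursors c1@3 c3@3 c2@5, authorship ..1122...
After op 6 (move_left): buffer="ktqtqtemc" (len 9), cursors c1@2 c3@2 c2@4, authorship ..1122...
After op 7 (insert('i')): buffer="ktiiqtiqtemc" (len 12), cursors c1@4 c3@4 c2@7, authorship ..1311222...
After op 8 (insert('f')): buffer="ktiiffqtifqtemc" (len 15), cursors c1@6 c3@6 c2@10, authorship ..1313112222...
Authorship (.=original, N=cursor N): . . 1 3 1 3 1 1 2 2 2 2 . . .
Index 6: author = 1

Answer: cursor 1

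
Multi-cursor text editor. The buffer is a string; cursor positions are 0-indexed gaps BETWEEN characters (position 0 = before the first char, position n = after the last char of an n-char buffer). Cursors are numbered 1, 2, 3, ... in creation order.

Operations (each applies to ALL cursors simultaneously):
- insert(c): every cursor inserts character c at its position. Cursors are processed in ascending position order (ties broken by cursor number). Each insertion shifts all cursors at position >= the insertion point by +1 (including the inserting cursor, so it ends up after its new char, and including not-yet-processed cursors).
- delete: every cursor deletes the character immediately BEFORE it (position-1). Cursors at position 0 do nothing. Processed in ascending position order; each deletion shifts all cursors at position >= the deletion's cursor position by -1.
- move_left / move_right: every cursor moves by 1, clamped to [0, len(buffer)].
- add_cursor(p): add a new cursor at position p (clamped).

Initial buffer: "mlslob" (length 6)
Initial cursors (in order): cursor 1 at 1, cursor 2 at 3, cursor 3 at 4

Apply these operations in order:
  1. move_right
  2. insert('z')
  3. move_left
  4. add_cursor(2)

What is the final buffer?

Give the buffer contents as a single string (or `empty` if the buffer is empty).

After op 1 (move_right): buffer="mlslob" (len 6), cursors c1@2 c2@4 c3@5, authorship ......
After op 2 (insert('z')): buffer="mlzslzozb" (len 9), cursors c1@3 c2@6 c3@8, authorship ..1..2.3.
After op 3 (move_left): buffer="mlzslzozb" (len 9), cursors c1@2 c2@5 c3@7, authorship ..1..2.3.
After op 4 (add_cursor(2)): buffer="mlzslzozb" (len 9), cursors c1@2 c4@2 c2@5 c3@7, authorship ..1..2.3.

Answer: mlzslzozb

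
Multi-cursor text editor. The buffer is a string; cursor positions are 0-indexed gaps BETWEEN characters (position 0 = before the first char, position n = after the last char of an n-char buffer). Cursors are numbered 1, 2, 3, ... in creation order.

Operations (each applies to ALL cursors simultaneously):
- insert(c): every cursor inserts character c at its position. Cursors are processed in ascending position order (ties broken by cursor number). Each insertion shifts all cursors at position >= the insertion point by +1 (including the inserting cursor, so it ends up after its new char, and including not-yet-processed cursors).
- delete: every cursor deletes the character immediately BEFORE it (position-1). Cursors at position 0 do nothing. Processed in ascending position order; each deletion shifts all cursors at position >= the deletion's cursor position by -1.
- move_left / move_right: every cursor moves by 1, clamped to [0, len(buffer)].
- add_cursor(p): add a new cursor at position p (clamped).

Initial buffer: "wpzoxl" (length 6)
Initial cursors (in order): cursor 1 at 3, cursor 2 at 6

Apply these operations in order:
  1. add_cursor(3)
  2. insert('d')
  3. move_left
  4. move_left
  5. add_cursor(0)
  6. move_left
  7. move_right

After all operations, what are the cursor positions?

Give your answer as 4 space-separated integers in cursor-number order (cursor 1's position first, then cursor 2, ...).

After op 1 (add_cursor(3)): buffer="wpzoxl" (len 6), cursors c1@3 c3@3 c2@6, authorship ......
After op 2 (insert('d')): buffer="wpzddoxld" (len 9), cursors c1@5 c3@5 c2@9, authorship ...13...2
After op 3 (move_left): buffer="wpzddoxld" (len 9), cursors c1@4 c3@4 c2@8, authorship ...13...2
After op 4 (move_left): buffer="wpzddoxld" (len 9), cursors c1@3 c3@3 c2@7, authorship ...13...2
After op 5 (add_cursor(0)): buffer="wpzddoxld" (len 9), cursors c4@0 c1@3 c3@3 c2@7, authorship ...13...2
After op 6 (move_left): buffer="wpzddoxld" (len 9), cursors c4@0 c1@2 c3@2 c2@6, authorship ...13...2
After op 7 (move_right): buffer="wpzddoxld" (len 9), cursors c4@1 c1@3 c3@3 c2@7, authorship ...13...2

Answer: 3 7 3 1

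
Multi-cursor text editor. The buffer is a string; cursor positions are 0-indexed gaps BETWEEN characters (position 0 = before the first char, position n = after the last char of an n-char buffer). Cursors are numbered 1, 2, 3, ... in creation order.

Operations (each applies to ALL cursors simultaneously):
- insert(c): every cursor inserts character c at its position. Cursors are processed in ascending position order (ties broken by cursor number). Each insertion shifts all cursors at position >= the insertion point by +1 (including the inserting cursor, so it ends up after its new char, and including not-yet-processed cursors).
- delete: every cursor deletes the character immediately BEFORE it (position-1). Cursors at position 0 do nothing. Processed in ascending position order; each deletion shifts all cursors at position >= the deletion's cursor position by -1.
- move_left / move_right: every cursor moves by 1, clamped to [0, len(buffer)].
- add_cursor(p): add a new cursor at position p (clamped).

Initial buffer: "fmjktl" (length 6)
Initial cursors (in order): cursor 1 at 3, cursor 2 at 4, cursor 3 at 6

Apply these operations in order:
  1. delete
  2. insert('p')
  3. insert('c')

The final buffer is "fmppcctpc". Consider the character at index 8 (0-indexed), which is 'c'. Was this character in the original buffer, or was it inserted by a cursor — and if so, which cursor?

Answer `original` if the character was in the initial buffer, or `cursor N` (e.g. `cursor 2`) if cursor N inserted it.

Answer: cursor 3

Derivation:
After op 1 (delete): buffer="fmt" (len 3), cursors c1@2 c2@2 c3@3, authorship ...
After op 2 (insert('p')): buffer="fmpptp" (len 6), cursors c1@4 c2@4 c3@6, authorship ..12.3
After op 3 (insert('c')): buffer="fmppcctpc" (len 9), cursors c1@6 c2@6 c3@9, authorship ..1212.33
Authorship (.=original, N=cursor N): . . 1 2 1 2 . 3 3
Index 8: author = 3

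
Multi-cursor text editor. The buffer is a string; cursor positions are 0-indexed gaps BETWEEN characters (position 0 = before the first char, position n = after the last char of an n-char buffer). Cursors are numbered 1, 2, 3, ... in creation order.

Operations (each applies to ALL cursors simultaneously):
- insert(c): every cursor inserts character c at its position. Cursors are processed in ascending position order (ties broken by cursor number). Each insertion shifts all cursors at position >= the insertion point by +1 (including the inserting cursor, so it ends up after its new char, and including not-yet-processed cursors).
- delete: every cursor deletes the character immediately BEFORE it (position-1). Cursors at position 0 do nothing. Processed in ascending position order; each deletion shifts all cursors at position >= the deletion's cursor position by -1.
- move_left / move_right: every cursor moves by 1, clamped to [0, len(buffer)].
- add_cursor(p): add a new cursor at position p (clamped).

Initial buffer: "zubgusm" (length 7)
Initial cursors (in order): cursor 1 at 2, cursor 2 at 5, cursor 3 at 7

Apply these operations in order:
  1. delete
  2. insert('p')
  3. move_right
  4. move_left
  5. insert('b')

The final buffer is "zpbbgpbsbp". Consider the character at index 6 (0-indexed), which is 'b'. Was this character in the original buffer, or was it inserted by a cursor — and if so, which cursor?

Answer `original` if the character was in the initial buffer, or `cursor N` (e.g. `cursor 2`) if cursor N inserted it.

After op 1 (delete): buffer="zbgs" (len 4), cursors c1@1 c2@3 c3@4, authorship ....
After op 2 (insert('p')): buffer="zpbgpsp" (len 7), cursors c1@2 c2@5 c3@7, authorship .1..2.3
After op 3 (move_right): buffer="zpbgpsp" (len 7), cursors c1@3 c2@6 c3@7, authorship .1..2.3
After op 4 (move_left): buffer="zpbgpsp" (len 7), cursors c1@2 c2@5 c3@6, authorship .1..2.3
After op 5 (insert('b')): buffer="zpbbgpbsbp" (len 10), cursors c1@3 c2@7 c3@9, authorship .11..22.33
Authorship (.=original, N=cursor N): . 1 1 . . 2 2 . 3 3
Index 6: author = 2

Answer: cursor 2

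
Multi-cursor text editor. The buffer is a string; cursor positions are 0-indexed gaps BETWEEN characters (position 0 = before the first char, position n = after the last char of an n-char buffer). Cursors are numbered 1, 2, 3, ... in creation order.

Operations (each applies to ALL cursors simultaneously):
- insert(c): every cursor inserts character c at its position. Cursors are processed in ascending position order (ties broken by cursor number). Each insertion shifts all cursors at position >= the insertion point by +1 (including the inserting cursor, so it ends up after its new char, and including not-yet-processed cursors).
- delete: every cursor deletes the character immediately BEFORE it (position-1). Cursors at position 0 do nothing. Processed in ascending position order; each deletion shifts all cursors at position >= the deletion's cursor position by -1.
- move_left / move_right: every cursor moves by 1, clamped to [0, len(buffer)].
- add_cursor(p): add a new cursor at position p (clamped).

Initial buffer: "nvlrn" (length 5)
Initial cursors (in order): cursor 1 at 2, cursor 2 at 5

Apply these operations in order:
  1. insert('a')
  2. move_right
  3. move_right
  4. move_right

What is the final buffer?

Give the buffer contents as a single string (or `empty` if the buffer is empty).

After op 1 (insert('a')): buffer="nvalrna" (len 7), cursors c1@3 c2@7, authorship ..1...2
After op 2 (move_right): buffer="nvalrna" (len 7), cursors c1@4 c2@7, authorship ..1...2
After op 3 (move_right): buffer="nvalrna" (len 7), cursors c1@5 c2@7, authorship ..1...2
After op 4 (move_right): buffer="nvalrna" (len 7), cursors c1@6 c2@7, authorship ..1...2

Answer: nvalrna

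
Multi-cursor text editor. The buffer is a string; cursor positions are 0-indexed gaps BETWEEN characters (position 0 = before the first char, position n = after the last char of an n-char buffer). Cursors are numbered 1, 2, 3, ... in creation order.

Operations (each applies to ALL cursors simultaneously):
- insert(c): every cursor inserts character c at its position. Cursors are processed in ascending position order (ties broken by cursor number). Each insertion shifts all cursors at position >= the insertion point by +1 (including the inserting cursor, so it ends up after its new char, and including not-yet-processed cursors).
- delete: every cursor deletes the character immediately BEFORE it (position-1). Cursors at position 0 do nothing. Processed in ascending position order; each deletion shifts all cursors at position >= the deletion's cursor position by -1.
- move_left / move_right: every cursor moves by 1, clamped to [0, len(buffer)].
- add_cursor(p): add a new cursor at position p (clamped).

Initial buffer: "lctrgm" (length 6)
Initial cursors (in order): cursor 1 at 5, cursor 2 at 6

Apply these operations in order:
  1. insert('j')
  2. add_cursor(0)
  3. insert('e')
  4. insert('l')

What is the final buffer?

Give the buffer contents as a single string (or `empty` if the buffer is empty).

Answer: ellctrgjelmjel

Derivation:
After op 1 (insert('j')): buffer="lctrgjmj" (len 8), cursors c1@6 c2@8, authorship .....1.2
After op 2 (add_cursor(0)): buffer="lctrgjmj" (len 8), cursors c3@0 c1@6 c2@8, authorship .....1.2
After op 3 (insert('e')): buffer="elctrgjemje" (len 11), cursors c3@1 c1@8 c2@11, authorship 3.....11.22
After op 4 (insert('l')): buffer="ellctrgjelmjel" (len 14), cursors c3@2 c1@10 c2@14, authorship 33.....111.222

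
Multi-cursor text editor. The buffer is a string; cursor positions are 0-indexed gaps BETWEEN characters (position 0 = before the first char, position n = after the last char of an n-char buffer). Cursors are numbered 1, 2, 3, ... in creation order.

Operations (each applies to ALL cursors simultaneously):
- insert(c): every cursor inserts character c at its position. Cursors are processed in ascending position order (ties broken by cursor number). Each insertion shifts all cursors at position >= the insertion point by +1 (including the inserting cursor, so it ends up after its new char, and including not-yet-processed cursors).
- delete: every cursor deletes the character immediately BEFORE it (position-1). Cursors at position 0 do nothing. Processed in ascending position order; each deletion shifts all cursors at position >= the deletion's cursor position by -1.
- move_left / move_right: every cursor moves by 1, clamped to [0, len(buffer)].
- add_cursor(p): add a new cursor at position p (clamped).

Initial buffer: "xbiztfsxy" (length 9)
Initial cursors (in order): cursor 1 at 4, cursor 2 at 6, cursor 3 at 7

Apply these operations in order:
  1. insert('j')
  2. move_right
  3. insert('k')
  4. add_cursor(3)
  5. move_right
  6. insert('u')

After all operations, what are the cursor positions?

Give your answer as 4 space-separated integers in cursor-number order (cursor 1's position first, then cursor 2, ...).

After op 1 (insert('j')): buffer="xbizjtfjsjxy" (len 12), cursors c1@5 c2@8 c3@10, authorship ....1..2.3..
After op 2 (move_right): buffer="xbizjtfjsjxy" (len 12), cursors c1@6 c2@9 c3@11, authorship ....1..2.3..
After op 3 (insert('k')): buffer="xbizjtkfjskjxky" (len 15), cursors c1@7 c2@11 c3@14, authorship ....1.1.2.23.3.
After op 4 (add_cursor(3)): buffer="xbizjtkfjskjxky" (len 15), cursors c4@3 c1@7 c2@11 c3@14, authorship ....1.1.2.23.3.
After op 5 (move_right): buffer="xbizjtkfjskjxky" (len 15), cursors c4@4 c1@8 c2@12 c3@15, authorship ....1.1.2.23.3.
After op 6 (insert('u')): buffer="xbizujtkfujskjuxkyu" (len 19), cursors c4@5 c1@10 c2@15 c3@19, authorship ....41.1.12.232.3.3

Answer: 10 15 19 5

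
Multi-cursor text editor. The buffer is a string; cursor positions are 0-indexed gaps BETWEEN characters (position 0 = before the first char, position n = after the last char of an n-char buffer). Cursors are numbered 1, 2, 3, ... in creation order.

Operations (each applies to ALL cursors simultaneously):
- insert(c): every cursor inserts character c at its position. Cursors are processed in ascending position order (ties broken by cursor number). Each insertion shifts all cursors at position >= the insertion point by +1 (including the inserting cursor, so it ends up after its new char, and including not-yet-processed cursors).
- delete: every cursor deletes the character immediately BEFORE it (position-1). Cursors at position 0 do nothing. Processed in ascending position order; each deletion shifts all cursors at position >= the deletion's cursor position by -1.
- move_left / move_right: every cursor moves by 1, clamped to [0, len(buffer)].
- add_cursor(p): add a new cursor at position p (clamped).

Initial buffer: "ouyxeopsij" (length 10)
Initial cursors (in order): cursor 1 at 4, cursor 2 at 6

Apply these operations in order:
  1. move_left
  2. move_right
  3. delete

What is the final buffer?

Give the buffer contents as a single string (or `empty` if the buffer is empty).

After op 1 (move_left): buffer="ouyxeopsij" (len 10), cursors c1@3 c2@5, authorship ..........
After op 2 (move_right): buffer="ouyxeopsij" (len 10), cursors c1@4 c2@6, authorship ..........
After op 3 (delete): buffer="ouyepsij" (len 8), cursors c1@3 c2@4, authorship ........

Answer: ouyepsij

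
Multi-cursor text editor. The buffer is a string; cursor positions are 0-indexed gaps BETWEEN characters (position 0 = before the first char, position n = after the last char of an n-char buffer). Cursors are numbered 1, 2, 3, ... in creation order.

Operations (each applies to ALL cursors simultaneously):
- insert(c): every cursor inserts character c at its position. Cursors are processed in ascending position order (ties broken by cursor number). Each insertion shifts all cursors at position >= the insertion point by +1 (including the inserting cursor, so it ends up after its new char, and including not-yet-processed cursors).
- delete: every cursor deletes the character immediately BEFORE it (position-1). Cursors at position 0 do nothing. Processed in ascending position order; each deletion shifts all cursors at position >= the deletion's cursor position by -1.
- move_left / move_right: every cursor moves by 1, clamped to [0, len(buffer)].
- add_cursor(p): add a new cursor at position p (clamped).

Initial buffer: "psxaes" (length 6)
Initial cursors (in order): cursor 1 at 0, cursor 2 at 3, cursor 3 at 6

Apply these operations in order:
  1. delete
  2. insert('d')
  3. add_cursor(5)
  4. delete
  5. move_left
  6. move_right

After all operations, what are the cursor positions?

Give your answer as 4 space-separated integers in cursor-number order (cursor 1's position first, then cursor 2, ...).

After op 1 (delete): buffer="psae" (len 4), cursors c1@0 c2@2 c3@4, authorship ....
After op 2 (insert('d')): buffer="dpsdaed" (len 7), cursors c1@1 c2@4 c3@7, authorship 1..2..3
After op 3 (add_cursor(5)): buffer="dpsdaed" (len 7), cursors c1@1 c2@4 c4@5 c3@7, authorship 1..2..3
After op 4 (delete): buffer="pse" (len 3), cursors c1@0 c2@2 c4@2 c3@3, authorship ...
After op 5 (move_left): buffer="pse" (len 3), cursors c1@0 c2@1 c4@1 c3@2, authorship ...
After op 6 (move_right): buffer="pse" (len 3), cursors c1@1 c2@2 c4@2 c3@3, authorship ...

Answer: 1 2 3 2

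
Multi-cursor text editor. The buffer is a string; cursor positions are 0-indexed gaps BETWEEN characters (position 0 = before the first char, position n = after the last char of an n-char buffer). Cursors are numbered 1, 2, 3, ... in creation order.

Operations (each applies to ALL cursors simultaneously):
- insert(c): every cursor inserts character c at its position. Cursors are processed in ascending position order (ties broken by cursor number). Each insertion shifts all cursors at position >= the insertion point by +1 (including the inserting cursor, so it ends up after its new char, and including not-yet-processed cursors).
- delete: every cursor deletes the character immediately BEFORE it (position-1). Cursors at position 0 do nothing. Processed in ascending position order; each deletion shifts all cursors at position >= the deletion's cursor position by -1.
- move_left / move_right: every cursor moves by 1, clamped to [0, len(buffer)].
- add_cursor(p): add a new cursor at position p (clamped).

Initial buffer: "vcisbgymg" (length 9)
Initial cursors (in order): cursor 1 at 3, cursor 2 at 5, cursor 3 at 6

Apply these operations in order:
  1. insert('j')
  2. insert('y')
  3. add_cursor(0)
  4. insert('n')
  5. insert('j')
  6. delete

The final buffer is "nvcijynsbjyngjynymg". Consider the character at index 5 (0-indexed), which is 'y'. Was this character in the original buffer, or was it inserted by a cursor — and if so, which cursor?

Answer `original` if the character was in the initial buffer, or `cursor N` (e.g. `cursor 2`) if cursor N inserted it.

Answer: cursor 1

Derivation:
After op 1 (insert('j')): buffer="vcijsbjgjymg" (len 12), cursors c1@4 c2@7 c3@9, authorship ...1..2.3...
After op 2 (insert('y')): buffer="vcijysbjygjyymg" (len 15), cursors c1@5 c2@9 c3@12, authorship ...11..22.33...
After op 3 (add_cursor(0)): buffer="vcijysbjygjyymg" (len 15), cursors c4@0 c1@5 c2@9 c3@12, authorship ...11..22.33...
After op 4 (insert('n')): buffer="nvcijynsbjyngjynymg" (len 19), cursors c4@1 c1@7 c2@12 c3@16, authorship 4...111..222.333...
After op 5 (insert('j')): buffer="njvcijynjsbjynjgjynjymg" (len 23), cursors c4@2 c1@9 c2@15 c3@20, authorship 44...1111..2222.3333...
After op 6 (delete): buffer="nvcijynsbjyngjynymg" (len 19), cursors c4@1 c1@7 c2@12 c3@16, authorship 4...111..222.333...
Authorship (.=original, N=cursor N): 4 . . . 1 1 1 . . 2 2 2 . 3 3 3 . . .
Index 5: author = 1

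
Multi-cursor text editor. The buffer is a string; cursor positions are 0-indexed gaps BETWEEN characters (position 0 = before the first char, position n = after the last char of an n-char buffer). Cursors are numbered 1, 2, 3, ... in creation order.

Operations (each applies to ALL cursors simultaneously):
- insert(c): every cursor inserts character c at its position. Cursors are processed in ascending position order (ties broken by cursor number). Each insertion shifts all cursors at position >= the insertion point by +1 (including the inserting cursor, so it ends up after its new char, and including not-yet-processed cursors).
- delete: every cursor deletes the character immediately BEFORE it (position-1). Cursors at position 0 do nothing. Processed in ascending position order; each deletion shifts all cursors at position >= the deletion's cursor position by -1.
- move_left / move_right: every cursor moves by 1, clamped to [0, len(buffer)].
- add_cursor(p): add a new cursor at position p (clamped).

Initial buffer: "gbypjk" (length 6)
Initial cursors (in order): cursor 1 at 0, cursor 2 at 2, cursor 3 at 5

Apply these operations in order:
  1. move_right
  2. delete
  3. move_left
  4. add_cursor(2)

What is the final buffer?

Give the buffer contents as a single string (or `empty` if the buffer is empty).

Answer: bpj

Derivation:
After op 1 (move_right): buffer="gbypjk" (len 6), cursors c1@1 c2@3 c3@6, authorship ......
After op 2 (delete): buffer="bpj" (len 3), cursors c1@0 c2@1 c3@3, authorship ...
After op 3 (move_left): buffer="bpj" (len 3), cursors c1@0 c2@0 c3@2, authorship ...
After op 4 (add_cursor(2)): buffer="bpj" (len 3), cursors c1@0 c2@0 c3@2 c4@2, authorship ...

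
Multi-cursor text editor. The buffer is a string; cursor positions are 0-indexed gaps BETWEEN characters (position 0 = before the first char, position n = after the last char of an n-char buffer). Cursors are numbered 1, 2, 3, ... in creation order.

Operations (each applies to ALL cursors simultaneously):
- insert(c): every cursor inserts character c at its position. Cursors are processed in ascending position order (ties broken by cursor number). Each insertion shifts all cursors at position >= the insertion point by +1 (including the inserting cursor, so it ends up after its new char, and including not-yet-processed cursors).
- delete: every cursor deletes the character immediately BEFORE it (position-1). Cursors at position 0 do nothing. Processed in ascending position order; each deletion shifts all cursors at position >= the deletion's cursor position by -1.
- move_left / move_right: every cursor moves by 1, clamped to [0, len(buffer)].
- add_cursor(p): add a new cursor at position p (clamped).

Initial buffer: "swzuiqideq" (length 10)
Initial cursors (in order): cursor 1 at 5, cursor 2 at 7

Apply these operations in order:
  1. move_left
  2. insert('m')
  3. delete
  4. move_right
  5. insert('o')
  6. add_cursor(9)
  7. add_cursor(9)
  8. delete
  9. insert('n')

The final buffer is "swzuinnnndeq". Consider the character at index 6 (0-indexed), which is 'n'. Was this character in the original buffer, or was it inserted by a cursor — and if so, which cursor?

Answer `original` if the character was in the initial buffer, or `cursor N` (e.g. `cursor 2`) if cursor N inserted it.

After op 1 (move_left): buffer="swzuiqideq" (len 10), cursors c1@4 c2@6, authorship ..........
After op 2 (insert('m')): buffer="swzumiqmideq" (len 12), cursors c1@5 c2@8, authorship ....1..2....
After op 3 (delete): buffer="swzuiqideq" (len 10), cursors c1@4 c2@6, authorship ..........
After op 4 (move_right): buffer="swzuiqideq" (len 10), cursors c1@5 c2@7, authorship ..........
After op 5 (insert('o')): buffer="swzuioqiodeq" (len 12), cursors c1@6 c2@9, authorship .....1..2...
After op 6 (add_cursor(9)): buffer="swzuioqiodeq" (len 12), cursors c1@6 c2@9 c3@9, authorship .....1..2...
After op 7 (add_cursor(9)): buffer="swzuioqiodeq" (len 12), cursors c1@6 c2@9 c3@9 c4@9, authorship .....1..2...
After op 8 (delete): buffer="swzuideq" (len 8), cursors c1@5 c2@5 c3@5 c4@5, authorship ........
After op 9 (insert('n')): buffer="swzuinnnndeq" (len 12), cursors c1@9 c2@9 c3@9 c4@9, authorship .....1234...
Authorship (.=original, N=cursor N): . . . . . 1 2 3 4 . . .
Index 6: author = 2

Answer: cursor 2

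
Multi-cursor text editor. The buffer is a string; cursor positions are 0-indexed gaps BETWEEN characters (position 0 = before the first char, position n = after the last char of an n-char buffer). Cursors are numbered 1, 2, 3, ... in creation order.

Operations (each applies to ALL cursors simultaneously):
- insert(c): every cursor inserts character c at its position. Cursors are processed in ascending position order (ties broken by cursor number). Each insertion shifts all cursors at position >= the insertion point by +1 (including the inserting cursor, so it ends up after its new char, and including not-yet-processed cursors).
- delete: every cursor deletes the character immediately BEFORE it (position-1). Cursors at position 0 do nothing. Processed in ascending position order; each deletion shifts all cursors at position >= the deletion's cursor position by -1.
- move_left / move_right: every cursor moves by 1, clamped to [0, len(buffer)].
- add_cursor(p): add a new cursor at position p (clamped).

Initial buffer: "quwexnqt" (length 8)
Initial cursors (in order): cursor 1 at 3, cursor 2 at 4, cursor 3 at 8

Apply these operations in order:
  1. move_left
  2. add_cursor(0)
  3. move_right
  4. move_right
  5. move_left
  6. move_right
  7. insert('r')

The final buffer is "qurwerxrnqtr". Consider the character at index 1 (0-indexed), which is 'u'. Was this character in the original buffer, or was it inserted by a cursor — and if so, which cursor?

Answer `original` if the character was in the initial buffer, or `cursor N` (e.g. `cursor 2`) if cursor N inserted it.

Answer: original

Derivation:
After op 1 (move_left): buffer="quwexnqt" (len 8), cursors c1@2 c2@3 c3@7, authorship ........
After op 2 (add_cursor(0)): buffer="quwexnqt" (len 8), cursors c4@0 c1@2 c2@3 c3@7, authorship ........
After op 3 (move_right): buffer="quwexnqt" (len 8), cursors c4@1 c1@3 c2@4 c3@8, authorship ........
After op 4 (move_right): buffer="quwexnqt" (len 8), cursors c4@2 c1@4 c2@5 c3@8, authorship ........
After op 5 (move_left): buffer="quwexnqt" (len 8), cursors c4@1 c1@3 c2@4 c3@7, authorship ........
After op 6 (move_right): buffer="quwexnqt" (len 8), cursors c4@2 c1@4 c2@5 c3@8, authorship ........
After op 7 (insert('r')): buffer="qurwerxrnqtr" (len 12), cursors c4@3 c1@6 c2@8 c3@12, authorship ..4..1.2...3
Authorship (.=original, N=cursor N): . . 4 . . 1 . 2 . . . 3
Index 1: author = original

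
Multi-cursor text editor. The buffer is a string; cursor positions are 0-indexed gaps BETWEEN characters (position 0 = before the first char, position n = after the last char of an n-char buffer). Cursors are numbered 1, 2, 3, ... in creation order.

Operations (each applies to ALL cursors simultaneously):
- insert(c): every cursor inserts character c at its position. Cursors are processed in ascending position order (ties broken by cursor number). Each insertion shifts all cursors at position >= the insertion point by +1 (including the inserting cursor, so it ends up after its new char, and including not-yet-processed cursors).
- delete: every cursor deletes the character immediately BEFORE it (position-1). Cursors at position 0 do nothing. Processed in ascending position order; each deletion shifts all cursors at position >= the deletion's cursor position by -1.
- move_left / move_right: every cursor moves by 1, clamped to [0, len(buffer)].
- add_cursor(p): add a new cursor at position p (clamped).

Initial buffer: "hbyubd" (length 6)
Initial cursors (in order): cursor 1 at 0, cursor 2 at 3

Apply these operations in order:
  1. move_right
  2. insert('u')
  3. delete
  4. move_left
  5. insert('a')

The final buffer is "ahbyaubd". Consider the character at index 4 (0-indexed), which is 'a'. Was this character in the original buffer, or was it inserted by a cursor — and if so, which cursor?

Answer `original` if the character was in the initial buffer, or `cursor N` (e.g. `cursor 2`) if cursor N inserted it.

Answer: cursor 2

Derivation:
After op 1 (move_right): buffer="hbyubd" (len 6), cursors c1@1 c2@4, authorship ......
After op 2 (insert('u')): buffer="hubyuubd" (len 8), cursors c1@2 c2@6, authorship .1...2..
After op 3 (delete): buffer="hbyubd" (len 6), cursors c1@1 c2@4, authorship ......
After op 4 (move_left): buffer="hbyubd" (len 6), cursors c1@0 c2@3, authorship ......
After op 5 (insert('a')): buffer="ahbyaubd" (len 8), cursors c1@1 c2@5, authorship 1...2...
Authorship (.=original, N=cursor N): 1 . . . 2 . . .
Index 4: author = 2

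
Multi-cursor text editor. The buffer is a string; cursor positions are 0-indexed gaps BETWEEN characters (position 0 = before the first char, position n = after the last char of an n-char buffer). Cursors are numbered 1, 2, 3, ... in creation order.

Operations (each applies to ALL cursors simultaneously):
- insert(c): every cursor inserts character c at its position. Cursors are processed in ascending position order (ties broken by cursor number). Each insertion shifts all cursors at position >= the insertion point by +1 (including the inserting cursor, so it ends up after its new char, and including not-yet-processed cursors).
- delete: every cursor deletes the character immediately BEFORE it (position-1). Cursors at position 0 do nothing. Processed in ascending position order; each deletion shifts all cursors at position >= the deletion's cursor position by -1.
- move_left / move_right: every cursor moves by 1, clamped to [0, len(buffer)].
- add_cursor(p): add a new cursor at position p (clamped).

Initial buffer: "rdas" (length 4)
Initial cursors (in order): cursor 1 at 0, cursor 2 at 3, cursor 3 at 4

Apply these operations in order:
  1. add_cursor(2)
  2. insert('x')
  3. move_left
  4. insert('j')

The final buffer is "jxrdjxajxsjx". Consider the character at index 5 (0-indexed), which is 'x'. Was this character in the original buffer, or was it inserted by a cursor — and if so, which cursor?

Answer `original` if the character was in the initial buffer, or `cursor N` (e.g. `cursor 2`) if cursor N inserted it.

Answer: cursor 4

Derivation:
After op 1 (add_cursor(2)): buffer="rdas" (len 4), cursors c1@0 c4@2 c2@3 c3@4, authorship ....
After op 2 (insert('x')): buffer="xrdxaxsx" (len 8), cursors c1@1 c4@4 c2@6 c3@8, authorship 1..4.2.3
After op 3 (move_left): buffer="xrdxaxsx" (len 8), cursors c1@0 c4@3 c2@5 c3@7, authorship 1..4.2.3
After op 4 (insert('j')): buffer="jxrdjxajxsjx" (len 12), cursors c1@1 c4@5 c2@8 c3@11, authorship 11..44.22.33
Authorship (.=original, N=cursor N): 1 1 . . 4 4 . 2 2 . 3 3
Index 5: author = 4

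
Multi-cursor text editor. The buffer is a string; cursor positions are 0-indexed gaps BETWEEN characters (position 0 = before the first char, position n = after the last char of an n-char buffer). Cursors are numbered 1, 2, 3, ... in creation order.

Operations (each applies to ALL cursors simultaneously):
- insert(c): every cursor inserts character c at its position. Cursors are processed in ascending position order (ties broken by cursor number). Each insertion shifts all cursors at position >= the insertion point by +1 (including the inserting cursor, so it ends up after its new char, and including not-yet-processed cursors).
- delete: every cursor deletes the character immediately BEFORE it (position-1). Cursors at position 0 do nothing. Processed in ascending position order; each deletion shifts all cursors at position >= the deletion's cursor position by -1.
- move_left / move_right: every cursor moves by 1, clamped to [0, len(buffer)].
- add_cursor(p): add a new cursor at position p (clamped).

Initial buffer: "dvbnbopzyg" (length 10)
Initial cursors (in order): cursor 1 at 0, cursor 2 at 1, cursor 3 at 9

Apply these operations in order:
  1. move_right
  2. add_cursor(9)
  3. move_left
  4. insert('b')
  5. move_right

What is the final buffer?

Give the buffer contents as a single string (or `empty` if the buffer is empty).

After op 1 (move_right): buffer="dvbnbopzyg" (len 10), cursors c1@1 c2@2 c3@10, authorship ..........
After op 2 (add_cursor(9)): buffer="dvbnbopzyg" (len 10), cursors c1@1 c2@2 c4@9 c3@10, authorship ..........
After op 3 (move_left): buffer="dvbnbopzyg" (len 10), cursors c1@0 c2@1 c4@8 c3@9, authorship ..........
After op 4 (insert('b')): buffer="bdbvbnbopzbybg" (len 14), cursors c1@1 c2@3 c4@11 c3@13, authorship 1.2.......4.3.
After op 5 (move_right): buffer="bdbvbnbopzbybg" (len 14), cursors c1@2 c2@4 c4@12 c3@14, authorship 1.2.......4.3.

Answer: bdbvbnbopzbybg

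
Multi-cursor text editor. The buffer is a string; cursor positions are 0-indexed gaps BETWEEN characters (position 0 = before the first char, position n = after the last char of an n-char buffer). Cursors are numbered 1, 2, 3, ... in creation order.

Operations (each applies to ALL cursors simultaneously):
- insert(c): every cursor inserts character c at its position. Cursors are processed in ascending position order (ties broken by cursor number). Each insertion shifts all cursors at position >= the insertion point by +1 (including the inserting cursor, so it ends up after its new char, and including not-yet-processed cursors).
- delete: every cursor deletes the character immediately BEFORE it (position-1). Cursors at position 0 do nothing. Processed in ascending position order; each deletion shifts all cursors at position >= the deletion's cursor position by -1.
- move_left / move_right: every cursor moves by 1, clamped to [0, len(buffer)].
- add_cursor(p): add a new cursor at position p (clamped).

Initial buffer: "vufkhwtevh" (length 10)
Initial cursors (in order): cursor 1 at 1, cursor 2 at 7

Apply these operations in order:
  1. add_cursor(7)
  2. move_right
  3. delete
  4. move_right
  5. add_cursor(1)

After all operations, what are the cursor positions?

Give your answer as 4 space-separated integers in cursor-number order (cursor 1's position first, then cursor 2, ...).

After op 1 (add_cursor(7)): buffer="vufkhwtevh" (len 10), cursors c1@1 c2@7 c3@7, authorship ..........
After op 2 (move_right): buffer="vufkhwtevh" (len 10), cursors c1@2 c2@8 c3@8, authorship ..........
After op 3 (delete): buffer="vfkhwvh" (len 7), cursors c1@1 c2@5 c3@5, authorship .......
After op 4 (move_right): buffer="vfkhwvh" (len 7), cursors c1@2 c2@6 c3@6, authorship .......
After op 5 (add_cursor(1)): buffer="vfkhwvh" (len 7), cursors c4@1 c1@2 c2@6 c3@6, authorship .......

Answer: 2 6 6 1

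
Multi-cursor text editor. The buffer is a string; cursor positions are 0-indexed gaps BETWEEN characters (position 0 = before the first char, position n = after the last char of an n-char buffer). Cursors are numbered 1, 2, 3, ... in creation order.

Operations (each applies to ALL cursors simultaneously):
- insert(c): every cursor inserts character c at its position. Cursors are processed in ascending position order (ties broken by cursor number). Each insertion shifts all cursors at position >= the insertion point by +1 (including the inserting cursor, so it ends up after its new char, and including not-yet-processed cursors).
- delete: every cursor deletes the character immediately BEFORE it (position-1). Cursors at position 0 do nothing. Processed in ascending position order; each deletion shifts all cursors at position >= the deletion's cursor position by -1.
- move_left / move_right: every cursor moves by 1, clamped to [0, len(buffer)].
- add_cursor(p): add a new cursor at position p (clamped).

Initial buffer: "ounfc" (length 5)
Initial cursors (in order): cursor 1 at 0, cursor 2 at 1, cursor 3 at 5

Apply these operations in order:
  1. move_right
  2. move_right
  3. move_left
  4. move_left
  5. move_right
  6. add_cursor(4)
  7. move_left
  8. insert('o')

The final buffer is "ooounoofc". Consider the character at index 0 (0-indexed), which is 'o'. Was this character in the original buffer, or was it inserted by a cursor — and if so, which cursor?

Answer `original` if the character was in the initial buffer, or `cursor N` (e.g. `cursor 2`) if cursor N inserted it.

Answer: cursor 1

Derivation:
After op 1 (move_right): buffer="ounfc" (len 5), cursors c1@1 c2@2 c3@5, authorship .....
After op 2 (move_right): buffer="ounfc" (len 5), cursors c1@2 c2@3 c3@5, authorship .....
After op 3 (move_left): buffer="ounfc" (len 5), cursors c1@1 c2@2 c3@4, authorship .....
After op 4 (move_left): buffer="ounfc" (len 5), cursors c1@0 c2@1 c3@3, authorship .....
After op 5 (move_right): buffer="ounfc" (len 5), cursors c1@1 c2@2 c3@4, authorship .....
After op 6 (add_cursor(4)): buffer="ounfc" (len 5), cursors c1@1 c2@2 c3@4 c4@4, authorship .....
After op 7 (move_left): buffer="ounfc" (len 5), cursors c1@0 c2@1 c3@3 c4@3, authorship .....
After op 8 (insert('o')): buffer="ooounoofc" (len 9), cursors c1@1 c2@3 c3@7 c4@7, authorship 1.2..34..
Authorship (.=original, N=cursor N): 1 . 2 . . 3 4 . .
Index 0: author = 1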